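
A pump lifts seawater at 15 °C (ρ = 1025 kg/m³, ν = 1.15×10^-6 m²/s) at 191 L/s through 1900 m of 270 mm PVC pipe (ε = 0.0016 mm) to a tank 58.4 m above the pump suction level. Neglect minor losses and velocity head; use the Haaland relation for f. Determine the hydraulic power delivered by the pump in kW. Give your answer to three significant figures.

V = 4Q/(πD²) = 3.336 m/s; Re = 7.83×10^5; ε/D = 5.93×10^-6; f = 0.01216
h_f = f(L/D)V²/2g = 48.55 m
Total head H = z + h_f = 58.4 + 48.55 = 107.0 m
P_hyd = ρgQH = 1025·9.81·0.191·107.0 = 205.4 kW

P_hyd ≈ 205 kW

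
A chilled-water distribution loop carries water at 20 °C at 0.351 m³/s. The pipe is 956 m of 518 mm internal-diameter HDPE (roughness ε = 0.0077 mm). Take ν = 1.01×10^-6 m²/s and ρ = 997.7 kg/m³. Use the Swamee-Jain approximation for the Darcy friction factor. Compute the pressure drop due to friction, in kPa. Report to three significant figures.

Δp ≈ 31.3 kPa

V = 4Q/(πD²) = 4·0.351/(π·0.518²) = 1.666 m/s
Re = VD/ν = 1.666·0.518/1.01×10^-6 = 8.54×10^5 → turbulent
ε/D = 0.0077/518 = 1.49×10^-5
Swamee-Jain: f = 0.01225
h_f = f(L/D)V²/(2g) = 0.01225·(956/0.518)·1.666²/(2·9.81) = 3.196 m
Δp = ρg·h_f = 997.7·9.81·3.196 = 31.28 kPa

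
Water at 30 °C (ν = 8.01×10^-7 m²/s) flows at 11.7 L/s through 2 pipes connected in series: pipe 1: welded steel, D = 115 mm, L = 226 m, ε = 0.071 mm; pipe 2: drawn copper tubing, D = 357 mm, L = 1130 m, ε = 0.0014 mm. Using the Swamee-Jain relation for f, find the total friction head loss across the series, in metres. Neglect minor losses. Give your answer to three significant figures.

Pipe 1: V = 1.126 m/s, Re = 1.62×10^5, ε/D = 6.17×10^-4, f = 0.01989, h_1 = f(L/D)V²/2g = 2.527 m
Pipe 2: V = 0.1169 m/s, Re = 5.21×10^4, ε/D = 3.92×10^-6, f = 0.02059, h_2 = f(L/D)V²/2g = 0.04537 m
Series → Q common, losses add: H = Σh = 2.573 m

H ≈ 2.57 m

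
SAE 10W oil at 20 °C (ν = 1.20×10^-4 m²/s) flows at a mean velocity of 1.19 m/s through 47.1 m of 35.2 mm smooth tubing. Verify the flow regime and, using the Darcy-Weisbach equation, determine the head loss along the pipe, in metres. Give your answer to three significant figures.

Re = VD/ν = 1.19·0.03520/1.20×10^-4 = 349 → laminar (Re < 2300)
f = 64/Re = 0.1833
h_f = f(L/D)V²/(2g) = 0.1833·(47.1/0.03520)·1.19²/(2·9.81) = 17.71 m

h_f ≈ 17.7 m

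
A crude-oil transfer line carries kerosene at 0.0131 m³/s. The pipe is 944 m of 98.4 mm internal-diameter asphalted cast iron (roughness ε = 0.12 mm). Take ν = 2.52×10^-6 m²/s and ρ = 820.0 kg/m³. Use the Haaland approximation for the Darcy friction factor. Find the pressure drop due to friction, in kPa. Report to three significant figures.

V = 4Q/(πD²) = 4·0.0131/(π·0.0984²) = 1.723 m/s
Re = VD/ν = 1.723·0.0984/2.52×10^-6 = 6.73×10^4 → turbulent
ε/D = 0.12/98.4 = 0.00122
Haaland: f = 0.02353
h_f = f(L/D)V²/(2g) = 0.02353·(944/0.0984)·1.723²/(2·9.81) = 34.14 m
Δp = ρg·h_f = 820.0·9.81·34.14 = 274.7 kPa

Δp ≈ 275 kPa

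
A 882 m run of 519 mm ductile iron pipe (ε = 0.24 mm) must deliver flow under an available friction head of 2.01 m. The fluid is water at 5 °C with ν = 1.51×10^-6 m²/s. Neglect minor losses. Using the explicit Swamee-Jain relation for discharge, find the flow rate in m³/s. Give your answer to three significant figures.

Swamee-Jain (Type II): Q = -0.965·√(gD⁵h_f/L)·ln[ε/(3.7D) + √(3.17ν²L/(gD³h_f))]
√(gD⁵h_f/L) = √(9.81·0.519⁵·2.01/882) = 0.02901
ε/(3.7D) = 1.25×10^-4; √(3.17ν²L/(gD³h_f)) = 4.81×10^-5
Q = -0.965·0.02901·ln(1.731×10^-4) = 0.2425 m³/s
Check: V = 1.15 m/s, Re = 3.94×10^5, f = 0.01778, h_f = 2.02 m ≈ 2.01 m ✓

Q ≈ 0.243 m³/s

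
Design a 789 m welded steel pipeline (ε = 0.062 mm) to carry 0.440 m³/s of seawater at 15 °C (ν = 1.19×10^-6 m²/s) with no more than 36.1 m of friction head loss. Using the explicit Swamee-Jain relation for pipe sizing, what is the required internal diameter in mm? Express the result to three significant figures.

Swamee-Jain (Type III): D = 0.66·[ε^1.25·(LQ²/(gh_f))^4.75 + ν·Q^9.4·(L/(gh_f))^5.2]^0.04
LQ²/(gh_f) = 0.4313; L/(gh_f) = 2.228
Term 1 = ε^1.25·(…)^4.75 = 1.01×10^-7; Term 2 = ν·Q^9.4·(…)^5.2 = 3.41×10^-8
D = 0.66·(1.01×10^-7 + 3.41×10^-8)^0.04 = 0.3506 m = 351 mm
Check: V = 4.56 m/s, Re = 1.34×10^6, f = 0.01427, h_f = 34.0 m ≈ 36.1 m ✓

D ≈ 351 mm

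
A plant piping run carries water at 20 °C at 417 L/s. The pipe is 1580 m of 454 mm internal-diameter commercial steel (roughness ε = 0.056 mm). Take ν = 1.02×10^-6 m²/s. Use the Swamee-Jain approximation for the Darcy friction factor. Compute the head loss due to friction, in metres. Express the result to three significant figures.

V = 4Q/(πD²) = 4·0.417/(π·0.454²) = 2.576 m/s
Re = VD/ν = 2.576·0.454/1.02×10^-6 = 1.15×10^6 → turbulent
ε/D = 0.056/454 = 1.23×10^-4
Swamee-Jain: f = 0.01370
h_f = f(L/D)V²/(2g) = 0.01370·(1580/0.454)·2.576²/(2·9.81) = 16.13 m

h_f ≈ 16.1 m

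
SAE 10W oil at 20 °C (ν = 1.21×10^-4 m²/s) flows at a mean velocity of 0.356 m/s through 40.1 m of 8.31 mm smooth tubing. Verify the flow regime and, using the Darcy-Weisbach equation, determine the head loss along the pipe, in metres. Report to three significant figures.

h_f ≈ 81.6 m

Re = VD/ν = 0.356·0.008310/1.21×10^-4 = 24.4 → laminar (Re < 2300)
f = 64/Re = 2.618
h_f = f(L/D)V²/(2g) = 2.618·(40.1/0.008310)·0.356²/(2·9.81) = 81.59 m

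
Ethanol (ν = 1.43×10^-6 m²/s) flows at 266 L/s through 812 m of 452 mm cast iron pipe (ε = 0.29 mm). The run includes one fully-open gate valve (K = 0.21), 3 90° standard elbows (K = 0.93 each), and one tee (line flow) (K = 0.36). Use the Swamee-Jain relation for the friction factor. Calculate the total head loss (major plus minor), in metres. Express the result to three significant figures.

H_L ≈ 5.14 m

V = 4Q/(πD²) = 1.658 m/s; V²/2g = 0.1401 m
Re = 5.24×10^5, ε/D = 6.42×10^-4 → f = 0.01857 (Swamee-Jain)
Major: h_f = f(L/D)·V²/2g = 0.01857·1796·0.1401 = 4.673 m
Minor: ΣK = 3.36; h_m = ΣK·V²/2g = 0.4706 m
Total H_L = 4.673 + 0.4706 = 5.144 m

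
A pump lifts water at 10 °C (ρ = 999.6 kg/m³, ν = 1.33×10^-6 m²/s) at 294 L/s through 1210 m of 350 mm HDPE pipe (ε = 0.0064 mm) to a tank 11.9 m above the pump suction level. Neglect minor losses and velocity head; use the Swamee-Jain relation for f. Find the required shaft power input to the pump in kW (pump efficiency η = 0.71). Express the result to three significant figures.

P_shaft ≈ 131 kW

V = 4Q/(πD²) = 3.056 m/s; Re = 8.04×10^5; ε/D = 1.83×10^-5; f = 0.01243
h_f = f(L/D)V²/2g = 20.45 m
Total head H = z + h_f = 11.9 + 20.45 = 32.35 m
P_hyd = ρgQH = 999.6·9.81·0.294·32.35 = 93.27 kW
P_shaft = P_hyd/η = 93.27/0.71 = 131.4 kW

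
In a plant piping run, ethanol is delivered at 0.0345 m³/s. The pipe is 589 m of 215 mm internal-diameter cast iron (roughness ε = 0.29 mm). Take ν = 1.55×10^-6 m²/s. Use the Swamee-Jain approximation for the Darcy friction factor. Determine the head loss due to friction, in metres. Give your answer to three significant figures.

h_f ≈ 2.90 m

V = 4Q/(πD²) = 4·0.0345/(π·0.215²) = 0.9503 m/s
Re = VD/ν = 0.9503·0.215/1.55×10^-6 = 1.32×10^5 → turbulent
ε/D = 0.29/215 = 0.00135
Swamee-Jain: f = 0.02302
h_f = f(L/D)V²/(2g) = 0.02302·(589/0.215)·0.9503²/(2·9.81) = 2.902 m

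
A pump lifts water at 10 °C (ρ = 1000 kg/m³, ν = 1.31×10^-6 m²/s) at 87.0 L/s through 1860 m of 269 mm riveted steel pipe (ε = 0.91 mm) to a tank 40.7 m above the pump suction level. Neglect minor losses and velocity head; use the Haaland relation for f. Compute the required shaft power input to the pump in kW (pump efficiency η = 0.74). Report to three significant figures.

V = 4Q/(πD²) = 1.531 m/s; Re = 3.14×10^5; ε/D = 0.00338; f = 0.02748
h_f = f(L/D)V²/2g = 22.70 m
Total head H = z + h_f = 40.7 + 22.70 = 63.40 m
P_hyd = ρgQH = 1000·9.81·0.0870·63.40 = 54.11 kW
P_shaft = P_hyd/η = 54.11/0.74 = 73.12 kW

P_shaft ≈ 73.1 kW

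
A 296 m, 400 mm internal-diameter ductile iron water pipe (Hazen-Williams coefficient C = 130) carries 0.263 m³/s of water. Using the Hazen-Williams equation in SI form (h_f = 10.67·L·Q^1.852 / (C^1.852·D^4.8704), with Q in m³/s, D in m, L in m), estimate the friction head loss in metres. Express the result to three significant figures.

h_f ≈ 2.81 m

h_f = 10.67·296·0.263^1.852 / (130^1.852·0.400^4.8704) = 2.807 m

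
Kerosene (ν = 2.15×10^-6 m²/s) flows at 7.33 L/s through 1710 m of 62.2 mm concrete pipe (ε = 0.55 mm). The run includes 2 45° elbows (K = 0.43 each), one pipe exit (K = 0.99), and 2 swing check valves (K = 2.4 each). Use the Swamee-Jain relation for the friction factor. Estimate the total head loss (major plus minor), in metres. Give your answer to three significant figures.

H_L ≈ 309 m

V = 4Q/(πD²) = 2.412 m/s; V²/2g = 0.2966 m
Re = 6.98×10^4, ε/D = 0.00884 → f = 0.03761 (Swamee-Jain)
Major: h_f = f(L/D)·V²/2g = 0.03761·27492·0.2966 = 306.7 m
Minor: ΣK = 6.65; h_m = ΣK·V²/2g = 1.972 m
Total H_L = 306.7 + 1.972 = 308.6 m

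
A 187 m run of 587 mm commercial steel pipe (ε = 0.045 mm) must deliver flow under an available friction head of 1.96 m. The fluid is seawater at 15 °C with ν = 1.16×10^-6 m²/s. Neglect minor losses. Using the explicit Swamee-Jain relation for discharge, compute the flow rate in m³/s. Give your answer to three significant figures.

Q ≈ 0.838 m³/s

Swamee-Jain (Type II): Q = -0.965·√(gD⁵h_f/L)·ln[ε/(3.7D) + √(3.17ν²L/(gD³h_f))]
√(gD⁵h_f/L) = √(9.81·0.587⁵·1.96/187) = 0.08465
ε/(3.7D) = 2.07×10^-5; √(3.17ν²L/(gD³h_f)) = 1.43×10^-5
Q = -0.965·0.08465·ln(3.504×10^-5) = 0.8380 m³/s
Check: V = 3.10 m/s, Re = 1.57×10^6, f = 0.01266, h_f = 1.97 m ≈ 1.96 m ✓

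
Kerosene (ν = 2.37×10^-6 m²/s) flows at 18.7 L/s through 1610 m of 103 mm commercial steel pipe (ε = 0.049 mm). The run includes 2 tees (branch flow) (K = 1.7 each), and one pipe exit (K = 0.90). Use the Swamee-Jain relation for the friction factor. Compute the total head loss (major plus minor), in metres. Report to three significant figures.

H_L ≈ 82.9 m

V = 4Q/(πD²) = 2.244 m/s; V²/2g = 0.2567 m
Re = 9.75×10^4, ε/D = 4.76×10^-4 → f = 0.02038 (Swamee-Jain)
Major: h_f = f(L/D)·V²/2g = 0.02038·15631·0.2567 = 81.76 m
Minor: ΣK = 4.30; h_m = ΣK·V²/2g = 1.104 m
Total H_L = 81.76 + 1.104 = 82.87 m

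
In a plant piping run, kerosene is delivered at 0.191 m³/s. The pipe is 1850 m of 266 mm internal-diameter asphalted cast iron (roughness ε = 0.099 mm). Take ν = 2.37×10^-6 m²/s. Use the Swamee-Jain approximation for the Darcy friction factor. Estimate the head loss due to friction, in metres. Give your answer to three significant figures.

V = 4Q/(πD²) = 4·0.191/(π·0.266²) = 3.437 m/s
Re = VD/ν = 3.437·0.266/2.37×10^-6 = 3.86×10^5 → turbulent
ε/D = 0.099/266 = 3.72×10^-4
Swamee-Jain: f = 0.01721
h_f = f(L/D)V²/(2g) = 0.01721·(1850/0.266)·3.437²/(2·9.81) = 72.07 m

h_f ≈ 72.1 m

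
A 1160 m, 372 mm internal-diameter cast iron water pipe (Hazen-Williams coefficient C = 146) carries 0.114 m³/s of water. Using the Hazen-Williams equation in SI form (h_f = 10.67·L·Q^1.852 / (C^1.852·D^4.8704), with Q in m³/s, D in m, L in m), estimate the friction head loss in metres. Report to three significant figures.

h_f ≈ 2.69 m

h_f = 10.67·1160·0.114^1.852 / (146^1.852·0.372^4.8704) = 2.687 m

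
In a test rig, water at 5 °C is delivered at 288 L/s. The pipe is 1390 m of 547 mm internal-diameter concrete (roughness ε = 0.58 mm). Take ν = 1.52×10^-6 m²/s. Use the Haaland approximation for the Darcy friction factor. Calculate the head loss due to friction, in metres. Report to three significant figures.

V = 4Q/(πD²) = 4·0.288/(π·0.547²) = 1.226 m/s
Re = VD/ν = 1.226·0.547/1.52×10^-6 = 4.41×10^5 → turbulent
ε/D = 0.58/547 = 0.00106
Haaland: f = 0.02052
h_f = f(L/D)V²/(2g) = 0.02052·(1390/0.547)·1.226²/(2·9.81) = 3.993 m

h_f ≈ 3.99 m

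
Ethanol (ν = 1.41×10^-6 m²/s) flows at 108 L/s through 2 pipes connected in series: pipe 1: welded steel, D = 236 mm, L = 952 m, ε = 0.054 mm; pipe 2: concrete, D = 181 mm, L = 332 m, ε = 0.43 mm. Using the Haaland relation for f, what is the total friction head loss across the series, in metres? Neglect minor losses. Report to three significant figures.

H ≈ 60.7 m

Pipe 1: V = 2.469 m/s, Re = 4.13×10^5, ε/D = 2.29×10^-4, f = 0.01580, h_1 = f(L/D)V²/2g = 19.80 m
Pipe 2: V = 4.197 m/s, Re = 5.39×10^5, ε/D = 0.00238, f = 0.02485, h_2 = f(L/D)V²/2g = 40.92 m
Series → Q common, losses add: H = Σh = 60.72 m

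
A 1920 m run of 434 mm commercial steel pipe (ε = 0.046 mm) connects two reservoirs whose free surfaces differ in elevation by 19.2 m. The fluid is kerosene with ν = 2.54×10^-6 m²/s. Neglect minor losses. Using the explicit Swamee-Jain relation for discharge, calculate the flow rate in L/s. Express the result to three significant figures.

Swamee-Jain (Type II): Q = -0.965·√(gD⁵h_f/L)·ln[ε/(3.7D) + √(3.17ν²L/(gD³h_f))]
√(gD⁵h_f/L) = √(9.81·0.434⁵·19.2/1920) = 0.03887
ε/(3.7D) = 2.86×10^-5; √(3.17ν²L/(gD³h_f)) = 5.05×10^-5
Q = -0.965·0.03887·ln(7.915×10^-5) = 0.3542 m³/s
Check: V = 2.39 m/s, Re = 4.09×10^5, f = 0.01488, h_f = 19.2 m ≈ 19.2 m ✓

Q ≈ 354 L/s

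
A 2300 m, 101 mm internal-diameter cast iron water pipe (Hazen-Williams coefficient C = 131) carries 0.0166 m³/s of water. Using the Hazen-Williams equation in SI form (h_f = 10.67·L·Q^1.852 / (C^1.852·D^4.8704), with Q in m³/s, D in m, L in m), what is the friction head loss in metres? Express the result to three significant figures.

h_f = 10.67·2300·0.0166^1.852 / (131^1.852·0.101^4.8704) = 105.1 m

h_f ≈ 105 m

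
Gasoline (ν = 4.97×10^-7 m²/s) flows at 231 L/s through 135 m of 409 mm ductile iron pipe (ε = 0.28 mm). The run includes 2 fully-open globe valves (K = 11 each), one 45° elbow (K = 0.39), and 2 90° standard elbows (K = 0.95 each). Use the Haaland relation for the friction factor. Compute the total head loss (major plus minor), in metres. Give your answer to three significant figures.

H_L ≈ 4.77 m

V = 4Q/(πD²) = 1.758 m/s; V²/2g = 0.1576 m
Re = 1.45×10^6, ε/D = 6.85×10^-4 → f = 0.01822 (Haaland)
Major: h_f = f(L/D)·V²/2g = 0.01822·330.1·0.1576 = 0.9477 m
Minor: ΣK = 24.3; h_m = ΣK·V²/2g = 3.827 m
Total H_L = 0.9477 + 3.827 = 4.775 m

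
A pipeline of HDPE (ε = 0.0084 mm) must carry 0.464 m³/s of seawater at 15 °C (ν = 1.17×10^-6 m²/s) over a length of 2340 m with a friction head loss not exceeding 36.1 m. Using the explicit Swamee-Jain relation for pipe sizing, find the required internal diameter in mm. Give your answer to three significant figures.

D ≈ 427 mm

Swamee-Jain (Type III): D = 0.66·[ε^1.25·(LQ²/(gh_f))^4.75 + ν·Q^9.4·(L/(gh_f))^5.2]^0.04
LQ²/(gh_f) = 1.423; L/(gh_f) = 6.608
Term 1 = ε^1.25·(…)^4.75 = 2.41×10^-6; Term 2 = ν·Q^9.4·(…)^5.2 = 1.58×10^-5
D = 0.66·(2.41×10^-6 + 1.58×10^-5)^0.04 = 0.4265 m = 427 mm
Check: V = 3.25 m/s, Re = 1.18×10^6, f = 0.01180, h_f = 34.8 m ≈ 36.1 m ✓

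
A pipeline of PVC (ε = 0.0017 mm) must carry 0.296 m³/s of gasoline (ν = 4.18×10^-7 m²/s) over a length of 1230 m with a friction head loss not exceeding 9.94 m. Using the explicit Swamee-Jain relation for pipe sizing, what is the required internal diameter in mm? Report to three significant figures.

D ≈ 394 mm

Swamee-Jain (Type III): D = 0.66·[ε^1.25·(LQ²/(gh_f))^4.75 + ν·Q^9.4·(L/(gh_f))^5.2]^0.04
LQ²/(gh_f) = 1.105; L/(gh_f) = 12.61
Term 1 = ε^1.25·(…)^4.75 = 9.87×10^-8; Term 2 = ν·Q^9.4·(…)^5.2 = 2.38×10^-6
D = 0.66·(9.87×10^-8 + 2.38×10^-6)^0.04 = 0.3938 m = 394 mm
Check: V = 2.43 m/s, Re = 2.29×10^6, f = 0.01033, h_f = 9.71 m ≈ 9.94 m ✓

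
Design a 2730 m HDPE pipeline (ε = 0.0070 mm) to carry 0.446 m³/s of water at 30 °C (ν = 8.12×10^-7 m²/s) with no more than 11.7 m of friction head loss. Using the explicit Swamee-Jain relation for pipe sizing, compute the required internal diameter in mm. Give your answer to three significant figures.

D ≈ 539 mm

Swamee-Jain (Type III): D = 0.66·[ε^1.25·(LQ²/(gh_f))^4.75 + ν·Q^9.4·(L/(gh_f))^5.2]^0.04
LQ²/(gh_f) = 4.731; L/(gh_f) = 23.79
Term 1 = ε^1.25·(…)^4.75 = 5.79×10^-4; Term 2 = ν·Q^9.4·(…)^5.2 = 0.00589
D = 0.66·(5.79×10^-4 + 0.00589)^0.04 = 0.5395 m = 539 mm
Check: V = 1.95 m/s, Re = 1.30×10^6, f = 0.01148, h_f = 11.3 m ≈ 11.7 m ✓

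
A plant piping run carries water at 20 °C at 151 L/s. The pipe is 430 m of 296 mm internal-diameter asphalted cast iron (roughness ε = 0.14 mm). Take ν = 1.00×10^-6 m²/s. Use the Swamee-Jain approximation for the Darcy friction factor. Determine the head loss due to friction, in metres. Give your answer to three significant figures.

V = 4Q/(πD²) = 4·0.151/(π·0.296²) = 2.194 m/s
Re = VD/ν = 2.194·0.296/1.00×10^-6 = 6.50×10^5 → turbulent
ε/D = 0.14/296 = 4.73×10^-4
Swamee-Jain: f = 0.01739
h_f = f(L/D)V²/(2g) = 0.01739·(430/0.296)·2.194²/(2·9.81) = 6.199 m

h_f ≈ 6.20 m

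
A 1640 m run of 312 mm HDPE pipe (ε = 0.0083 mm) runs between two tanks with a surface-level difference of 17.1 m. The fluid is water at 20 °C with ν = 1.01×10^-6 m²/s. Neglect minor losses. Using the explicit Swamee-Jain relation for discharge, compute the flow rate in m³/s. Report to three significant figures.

Swamee-Jain (Type II): Q = -0.965·√(gD⁵h_f/L)·ln[ε/(3.7D) + √(3.17ν²L/(gD³h_f))]
√(gD⁵h_f/L) = √(9.81·0.312⁵·17.1/1640) = 0.01739
ε/(3.7D) = 7.19×10^-6; √(3.17ν²L/(gD³h_f)) = 3.23×10^-5
Q = -0.965·0.01739·ln(3.945×10^-5) = 0.1702 m³/s
Check: V = 2.23 m/s, Re = 6.88×10^5, f = 0.01287, h_f = 17.1 m ≈ 17.1 m ✓

Q ≈ 0.170 m³/s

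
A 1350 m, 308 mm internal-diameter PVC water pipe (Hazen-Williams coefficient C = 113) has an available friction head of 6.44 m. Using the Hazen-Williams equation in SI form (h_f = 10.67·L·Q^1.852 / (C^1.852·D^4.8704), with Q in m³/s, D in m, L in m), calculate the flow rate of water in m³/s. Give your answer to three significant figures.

Q ≈ 0.0793 m³/s

Rearranging: Q = [h_f·C^1.852·D^4.8704 / (10.67·L)]^(1/1.852)
Q = [6.44·113^1.852·0.308^4.8704 / (10.67·1350)]^0.540 = 0.07933 m³/s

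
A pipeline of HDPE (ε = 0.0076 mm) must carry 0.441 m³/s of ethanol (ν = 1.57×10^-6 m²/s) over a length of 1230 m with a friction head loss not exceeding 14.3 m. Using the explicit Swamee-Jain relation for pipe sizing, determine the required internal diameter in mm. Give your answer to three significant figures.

D ≈ 448 mm

Swamee-Jain (Type III): D = 0.66·[ε^1.25·(LQ²/(gh_f))^4.75 + ν·Q^9.4·(L/(gh_f))^5.2]^0.04
LQ²/(gh_f) = 1.705; L/(gh_f) = 8.768
Term 1 = ε^1.25·(…)^4.75 = 5.03×10^-6; Term 2 = ν·Q^9.4·(…)^5.2 = 5.71×10^-5
D = 0.66·(5.03×10^-6 + 5.71×10^-5)^0.04 = 0.4480 m = 448 mm
Check: V = 2.80 m/s, Re = 7.98×10^5, f = 0.01242, h_f = 13.6 m ≈ 14.3 m ✓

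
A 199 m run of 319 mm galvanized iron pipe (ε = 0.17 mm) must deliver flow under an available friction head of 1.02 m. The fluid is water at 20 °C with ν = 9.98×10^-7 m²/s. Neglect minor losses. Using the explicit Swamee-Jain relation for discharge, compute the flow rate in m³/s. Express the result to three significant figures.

Q ≈ 0.107 m³/s

Swamee-Jain (Type II): Q = -0.965·√(gD⁵h_f/L)·ln[ε/(3.7D) + √(3.17ν²L/(gD³h_f))]
√(gD⁵h_f/L) = √(9.81·0.319⁵·1.02/199) = 0.01289
ε/(3.7D) = 1.44×10^-4; √(3.17ν²L/(gD³h_f)) = 4.40×10^-5
Q = -0.965·0.01289·ln(1.880×10^-4) = 0.1067 m³/s
Check: V = 1.33 m/s, Re = 4.27×10^5, f = 0.01812, h_f = 1.03 m ≈ 1.02 m ✓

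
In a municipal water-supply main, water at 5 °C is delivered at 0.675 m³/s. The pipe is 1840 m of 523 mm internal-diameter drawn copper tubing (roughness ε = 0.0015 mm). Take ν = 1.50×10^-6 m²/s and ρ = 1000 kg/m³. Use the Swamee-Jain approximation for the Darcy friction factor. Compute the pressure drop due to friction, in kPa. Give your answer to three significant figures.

Δp ≈ 200 kPa

V = 4Q/(πD²) = 4·0.675/(π·0.523²) = 3.142 m/s
Re = VD/ν = 3.142·0.523/1.50×10^-6 = 1.10×10^6 → turbulent
ε/D = 0.0015/523 = 2.87×10^-6
Swamee-Jain: f = 0.01151
h_f = f(L/D)V²/(2g) = 0.01151·(1840/0.523)·3.142²/(2·9.81) = 20.37 m
Δp = ρg·h_f = 1000·9.81·20.37 = 199.8 kPa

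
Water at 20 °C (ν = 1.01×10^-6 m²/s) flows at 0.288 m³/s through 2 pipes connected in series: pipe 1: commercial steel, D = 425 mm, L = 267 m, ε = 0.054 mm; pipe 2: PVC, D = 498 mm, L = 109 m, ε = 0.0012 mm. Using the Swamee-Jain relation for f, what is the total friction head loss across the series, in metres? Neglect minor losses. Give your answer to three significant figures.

Pipe 1: V = 2.030 m/s, Re = 8.54×10^5, ε/D = 1.27×10^-4, f = 0.01406, h_1 = f(L/D)V²/2g = 1.855 m
Pipe 2: V = 1.479 m/s, Re = 7.29×10^5, ε/D = 2.41×10^-6, f = 0.01230, h_2 = f(L/D)V²/2g = 0.3000 m
Series → Q common, losses add: H = Σh = 2.155 m

H ≈ 2.16 m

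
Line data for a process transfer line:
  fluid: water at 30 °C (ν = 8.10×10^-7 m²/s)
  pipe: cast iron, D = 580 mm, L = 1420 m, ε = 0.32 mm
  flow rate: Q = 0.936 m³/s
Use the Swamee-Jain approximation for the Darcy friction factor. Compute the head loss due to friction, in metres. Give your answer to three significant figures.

h_f ≈ 27.1 m

V = 4Q/(πD²) = 4·0.936/(π·0.580²) = 3.543 m/s
Re = VD/ν = 3.543·0.580/8.10×10^-7 = 2.54×10^6 → turbulent
ε/D = 0.32/580 = 5.52×10^-4
Swamee-Jain: f = 0.01733
h_f = f(L/D)V²/(2g) = 0.01733·(1420/0.580)·3.543²/(2·9.81) = 27.13 m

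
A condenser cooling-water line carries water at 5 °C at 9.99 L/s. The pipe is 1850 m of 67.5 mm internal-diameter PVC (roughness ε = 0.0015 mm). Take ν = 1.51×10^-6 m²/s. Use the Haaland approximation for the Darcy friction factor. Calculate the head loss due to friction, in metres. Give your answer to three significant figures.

V = 4Q/(πD²) = 4·0.00999/(π·0.0675²) = 2.792 m/s
Re = VD/ν = 2.792·0.0675/1.51×10^-6 = 1.25×10^5 → turbulent
ε/D = 0.0015/67.5 = 2.22×10^-5
Haaland: f = 0.01713
h_f = f(L/D)V²/(2g) = 0.01713·(1850/0.0675)·2.792²/(2·9.81) = 186.5 m

h_f ≈ 186 m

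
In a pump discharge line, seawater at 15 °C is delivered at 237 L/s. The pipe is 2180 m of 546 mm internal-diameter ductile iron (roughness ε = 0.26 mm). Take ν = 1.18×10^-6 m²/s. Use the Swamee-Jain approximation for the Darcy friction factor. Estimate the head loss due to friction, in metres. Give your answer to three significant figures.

h_f ≈ 3.69 m

V = 4Q/(πD²) = 4·0.237/(π·0.546²) = 1.012 m/s
Re = VD/ν = 1.012·0.546/1.18×10^-6 = 4.68×10^5 → turbulent
ε/D = 0.26/546 = 4.76×10^-4
Swamee-Jain: f = 0.01769
h_f = f(L/D)V²/(2g) = 0.01769·(2180/0.546)·1.012²/(2·9.81) = 3.688 m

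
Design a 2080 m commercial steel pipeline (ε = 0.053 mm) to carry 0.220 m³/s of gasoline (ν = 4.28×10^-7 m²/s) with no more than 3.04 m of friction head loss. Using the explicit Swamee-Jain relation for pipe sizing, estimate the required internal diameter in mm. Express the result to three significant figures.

Swamee-Jain (Type III): D = 0.66·[ε^1.25·(LQ²/(gh_f))^4.75 + ν·Q^9.4·(L/(gh_f))^5.2]^0.04
LQ²/(gh_f) = 3.376; L/(gh_f) = 69.75
Term 1 = ε^1.25·(…)^4.75 = 0.00146; Term 2 = ν·Q^9.4·(…)^5.2 = 0.00109
D = 0.66·(0.00146 + 0.00109)^0.04 = 0.5198 m = 520 mm
Check: V = 1.04 m/s, Re = 1.26×10^6, f = 0.01330, h_f = 2.92 m ≈ 3.04 m ✓

D ≈ 520 mm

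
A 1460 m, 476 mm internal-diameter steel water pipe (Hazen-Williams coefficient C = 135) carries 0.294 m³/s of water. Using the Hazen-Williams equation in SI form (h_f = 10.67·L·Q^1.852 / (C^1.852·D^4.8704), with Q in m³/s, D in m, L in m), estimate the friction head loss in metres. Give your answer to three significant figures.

h_f = 10.67·1460·0.294^1.852 / (135^1.852·0.476^4.8704) = 6.803 m

h_f ≈ 6.80 m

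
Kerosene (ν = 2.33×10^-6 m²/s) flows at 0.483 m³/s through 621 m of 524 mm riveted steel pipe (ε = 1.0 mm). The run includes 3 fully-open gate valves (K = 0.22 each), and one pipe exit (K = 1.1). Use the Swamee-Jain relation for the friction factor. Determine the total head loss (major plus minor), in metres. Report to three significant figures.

H_L ≈ 7.61 m

V = 4Q/(πD²) = 2.240 m/s; V²/2g = 0.2557 m
Re = 5.04×10^5, ε/D = 0.00191 → f = 0.02362 (Swamee-Jain)
Major: h_f = f(L/D)·V²/2g = 0.02362·1185·0.2557 = 7.157 m
Minor: ΣK = 1.76; h_m = ΣK·V²/2g = 0.4500 m
Total H_L = 7.157 + 0.4500 = 7.607 m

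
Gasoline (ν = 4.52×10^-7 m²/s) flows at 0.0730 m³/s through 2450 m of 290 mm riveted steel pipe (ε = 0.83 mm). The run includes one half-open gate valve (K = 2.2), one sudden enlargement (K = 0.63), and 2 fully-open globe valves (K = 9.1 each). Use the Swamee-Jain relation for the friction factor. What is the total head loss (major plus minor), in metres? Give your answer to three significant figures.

V = 4Q/(πD²) = 1.105 m/s; V²/2g = 0.06226 m
Re = 7.09×10^5, ε/D = 0.00286 → f = 0.02611 (Swamee-Jain)
Major: h_f = f(L/D)·V²/2g = 0.02611·8448·0.06226 = 13.73 m
Minor: ΣK = 21.0; h_m = ΣK·V²/2g = 1.309 m
Total H_L = 13.73 + 1.309 = 15.04 m

H_L ≈ 15.0 m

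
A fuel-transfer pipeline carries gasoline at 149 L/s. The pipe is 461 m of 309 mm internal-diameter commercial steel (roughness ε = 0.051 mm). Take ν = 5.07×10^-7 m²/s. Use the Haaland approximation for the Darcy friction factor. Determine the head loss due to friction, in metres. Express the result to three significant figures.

V = 4Q/(πD²) = 4·0.149/(π·0.309²) = 1.987 m/s
Re = VD/ν = 1.987·0.309/5.07×10^-7 = 1.21×10^6 → turbulent
ε/D = 0.051/309 = 1.65×10^-4
Haaland: f = 0.01404
h_f = f(L/D)V²/(2g) = 0.01404·(461/0.309)·1.987²/(2·9.81) = 4.216 m

h_f ≈ 4.22 m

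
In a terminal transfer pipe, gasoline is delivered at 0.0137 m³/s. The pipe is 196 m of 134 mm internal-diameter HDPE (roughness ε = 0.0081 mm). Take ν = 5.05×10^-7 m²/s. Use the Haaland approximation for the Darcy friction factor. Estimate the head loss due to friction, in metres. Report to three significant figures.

V = 4Q/(πD²) = 4·0.0137/(π·0.134²) = 0.9715 m/s
Re = VD/ν = 0.9715·0.134/5.05×10^-7 = 2.58×10^5 → turbulent
ε/D = 0.0081/134 = 6.04×10^-5
Haaland: f = 0.01524
h_f = f(L/D)V²/(2g) = 0.01524·(196/0.134)·0.9715²/(2·9.81) = 1.072 m

h_f ≈ 1.07 m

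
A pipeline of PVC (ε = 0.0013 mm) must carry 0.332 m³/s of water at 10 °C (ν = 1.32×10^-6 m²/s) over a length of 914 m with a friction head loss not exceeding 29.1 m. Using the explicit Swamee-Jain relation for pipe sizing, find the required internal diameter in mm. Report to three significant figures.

Swamee-Jain (Type III): D = 0.66·[ε^1.25·(LQ²/(gh_f))^4.75 + ν·Q^9.4·(L/(gh_f))^5.2]^0.04
LQ²/(gh_f) = 0.3529; L/(gh_f) = 3.202
Term 1 = ε^1.25·(…)^4.75 = 3.12×10^-10; Term 2 = ν·Q^9.4·(…)^5.2 = 1.77×10^-8
D = 0.66·(3.12×10^-10 + 1.77×10^-8)^0.04 = 0.3234 m = 323 mm
Check: V = 4.04 m/s, Re = 9.90×10^5, f = 0.01173, h_f = 27.6 m ≈ 29.1 m ✓

D ≈ 323 mm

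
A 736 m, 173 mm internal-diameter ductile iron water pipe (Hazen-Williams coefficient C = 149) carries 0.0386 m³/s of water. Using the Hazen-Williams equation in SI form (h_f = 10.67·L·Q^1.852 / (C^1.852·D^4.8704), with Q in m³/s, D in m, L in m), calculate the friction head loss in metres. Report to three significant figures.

h_f = 10.67·736·0.0386^1.852 / (149^1.852·0.173^4.8704) = 9.198 m

h_f ≈ 9.20 m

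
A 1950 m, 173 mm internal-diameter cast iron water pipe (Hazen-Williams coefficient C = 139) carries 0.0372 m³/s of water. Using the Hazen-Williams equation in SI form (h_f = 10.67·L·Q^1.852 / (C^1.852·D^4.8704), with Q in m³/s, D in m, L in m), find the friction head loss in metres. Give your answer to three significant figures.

h_f = 10.67·1950·0.0372^1.852 / (139^1.852·0.173^4.8704) = 25.88 m

h_f ≈ 25.9 m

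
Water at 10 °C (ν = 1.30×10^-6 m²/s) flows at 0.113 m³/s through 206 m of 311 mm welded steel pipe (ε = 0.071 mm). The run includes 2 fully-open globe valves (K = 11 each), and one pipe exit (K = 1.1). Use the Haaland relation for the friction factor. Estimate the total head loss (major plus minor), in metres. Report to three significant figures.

V = 4Q/(πD²) = 1.488 m/s; V²/2g = 0.1128 m
Re = 3.56×10^5, ε/D = 2.28×10^-4 → f = 0.01601 (Haaland)
Major: h_f = f(L/D)·V²/2g = 0.01601·662.4·0.1128 = 1.196 m
Minor: ΣK = 23.1; h_m = ΣK·V²/2g = 2.605 m
Total H_L = 1.196 + 2.605 = 3.801 m

H_L ≈ 3.80 m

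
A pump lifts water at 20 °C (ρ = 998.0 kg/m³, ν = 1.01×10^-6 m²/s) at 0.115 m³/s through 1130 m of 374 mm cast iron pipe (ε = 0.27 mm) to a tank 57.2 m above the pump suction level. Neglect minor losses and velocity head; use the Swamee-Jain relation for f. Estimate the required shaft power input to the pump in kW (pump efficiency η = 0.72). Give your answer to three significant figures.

V = 4Q/(πD²) = 1.047 m/s; Re = 3.88×10^5; ε/D = 7.22×10^-4; f = 0.01924
h_f = f(L/D)V²/2g = 3.247 m
Total head H = z + h_f = 57.2 + 3.247 = 60.45 m
P_hyd = ρgQH = 998.0·9.81·0.115·60.45 = 68.06 kW
P_shaft = P_hyd/η = 68.06/0.72 = 94.52 kW

P_shaft ≈ 94.5 kW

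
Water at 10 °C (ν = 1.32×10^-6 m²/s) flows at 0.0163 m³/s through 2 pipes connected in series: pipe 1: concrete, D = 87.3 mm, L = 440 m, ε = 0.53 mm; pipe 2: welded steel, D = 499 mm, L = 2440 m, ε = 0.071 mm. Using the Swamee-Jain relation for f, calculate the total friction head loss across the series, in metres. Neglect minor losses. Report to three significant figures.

Pipe 1: V = 2.723 m/s, Re = 1.80×10^5, ε/D = 0.00607, f = 0.03288, h_1 = f(L/D)V²/2g = 62.63 m
Pipe 2: V = 0.08335 m/s, Re = 3.15×10^4, ε/D = 1.42×10^-4, f = 0.02355, h_2 = f(L/D)V²/2g = 0.04077 m
Series → Q common, losses add: H = Σh = 62.67 m

H ≈ 62.7 m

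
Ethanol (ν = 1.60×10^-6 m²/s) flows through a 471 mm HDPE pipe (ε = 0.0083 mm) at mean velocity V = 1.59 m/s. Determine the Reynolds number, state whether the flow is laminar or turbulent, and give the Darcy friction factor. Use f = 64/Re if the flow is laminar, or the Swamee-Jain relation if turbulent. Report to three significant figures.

Re = VD/ν = 1.590·0.471/1.60×10^-6 = 4.68×10^5
Re > 4000 → turbulent; ε/D = 1.76×10^-5
Swamee-Jain: f = 0.01352

Re ≈ 4.68×10^5; turbulent; f ≈ 0.0135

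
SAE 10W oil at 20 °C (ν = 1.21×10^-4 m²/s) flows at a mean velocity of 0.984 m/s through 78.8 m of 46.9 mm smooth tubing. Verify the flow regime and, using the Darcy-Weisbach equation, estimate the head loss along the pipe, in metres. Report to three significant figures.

Re = VD/ν = 0.984·0.04690/1.21×10^-4 = 381 → laminar (Re < 2300)
f = 64/Re = 0.1678
h_f = f(L/D)V²/(2g) = 0.1678·(78.8/0.04690)·0.984²/(2·9.81) = 13.91 m

h_f ≈ 13.9 m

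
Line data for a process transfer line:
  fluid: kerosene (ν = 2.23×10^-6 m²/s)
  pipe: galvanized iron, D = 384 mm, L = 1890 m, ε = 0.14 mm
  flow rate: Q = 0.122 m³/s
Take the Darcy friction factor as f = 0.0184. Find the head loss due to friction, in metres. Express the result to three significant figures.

V = 4Q/(πD²) = 4·0.122/(π·0.384²) = 1.053 m/s
h_f = f(L/D)V²/(2g) = 0.01840·(1890/0.384)·1.053²/(2·9.81) = 5.122 m

h_f ≈ 5.12 m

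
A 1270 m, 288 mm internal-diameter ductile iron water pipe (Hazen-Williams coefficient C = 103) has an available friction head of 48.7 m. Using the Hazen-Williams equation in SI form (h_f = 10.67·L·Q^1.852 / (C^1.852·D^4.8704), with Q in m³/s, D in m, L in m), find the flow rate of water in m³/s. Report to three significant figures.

Q ≈ 0.187 m³/s

Rearranging: Q = [h_f·C^1.852·D^4.8704 / (10.67·L)]^(1/1.852)
Q = [48.7·103^1.852·0.288^4.8704 / (10.67·1270)]^0.540 = 0.1867 m³/s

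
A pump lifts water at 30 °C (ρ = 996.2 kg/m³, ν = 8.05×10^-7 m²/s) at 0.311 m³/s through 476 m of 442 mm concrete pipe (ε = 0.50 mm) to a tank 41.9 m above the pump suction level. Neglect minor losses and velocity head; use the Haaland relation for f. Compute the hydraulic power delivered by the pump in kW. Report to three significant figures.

P_hyd ≈ 141 kW

V = 4Q/(πD²) = 2.027 m/s; Re = 1.11×10^6; ε/D = 0.00113; f = 0.02050
h_f = f(L/D)V²/2g = 4.622 m
Total head H = z + h_f = 41.9 + 4.622 = 46.52 m
P_hyd = ρgQH = 996.2·9.81·0.311·46.52 = 141.4 kW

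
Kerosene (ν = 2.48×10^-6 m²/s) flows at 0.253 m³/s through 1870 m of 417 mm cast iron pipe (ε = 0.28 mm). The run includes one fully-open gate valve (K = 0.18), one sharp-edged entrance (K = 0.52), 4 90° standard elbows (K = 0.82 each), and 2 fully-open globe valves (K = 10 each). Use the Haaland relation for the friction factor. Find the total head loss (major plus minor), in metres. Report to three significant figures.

V = 4Q/(πD²) = 1.853 m/s; V²/2g = 0.1749 m
Re = 3.11×10^5, ε/D = 6.71×10^-4 → f = 0.01897 (Haaland)
Major: h_f = f(L/D)·V²/2g = 0.01897·4484·0.1749 = 14.88 m
Minor: ΣK = 24.0; h_m = ΣK·V²/2g = 4.194 m
Total H_L = 14.88 + 4.194 = 19.07 m

H_L ≈ 19.1 m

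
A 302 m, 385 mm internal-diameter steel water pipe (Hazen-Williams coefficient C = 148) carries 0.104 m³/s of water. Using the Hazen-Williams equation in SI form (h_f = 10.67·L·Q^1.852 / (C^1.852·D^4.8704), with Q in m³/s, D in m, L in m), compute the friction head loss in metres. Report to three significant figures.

h_f = 10.67·302·0.104^1.852 / (148^1.852·0.385^4.8704) = 0.4868 m

h_f ≈ 0.487 m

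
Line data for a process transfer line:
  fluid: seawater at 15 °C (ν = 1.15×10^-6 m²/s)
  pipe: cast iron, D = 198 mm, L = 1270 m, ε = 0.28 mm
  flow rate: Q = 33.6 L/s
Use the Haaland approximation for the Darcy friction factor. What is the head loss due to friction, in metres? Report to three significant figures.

V = 4Q/(πD²) = 4·0.0336/(π·0.198²) = 1.091 m/s
Re = VD/ν = 1.091·0.198/1.15×10^-6 = 1.88×10^5 → turbulent
ε/D = 0.28/198 = 0.00141
Haaland: f = 0.02249
h_f = f(L/D)V²/(2g) = 0.02249·(1270/0.198)·1.091²/(2·9.81) = 8.756 m

h_f ≈ 8.76 m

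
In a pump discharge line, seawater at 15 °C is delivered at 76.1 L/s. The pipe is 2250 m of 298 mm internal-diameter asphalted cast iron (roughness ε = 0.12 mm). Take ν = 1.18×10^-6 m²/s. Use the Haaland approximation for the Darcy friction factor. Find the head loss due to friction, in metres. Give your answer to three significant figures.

V = 4Q/(πD²) = 4·0.0761/(π·0.298²) = 1.091 m/s
Re = VD/ν = 1.091·0.298/1.18×10^-6 = 2.76×10^5 → turbulent
ε/D = 0.12/298 = 4.03×10^-4
Haaland: f = 0.01760
h_f = f(L/D)V²/(2g) = 0.01760·(2250/0.298)·1.091²/(2·9.81) = 8.063 m

h_f ≈ 8.06 m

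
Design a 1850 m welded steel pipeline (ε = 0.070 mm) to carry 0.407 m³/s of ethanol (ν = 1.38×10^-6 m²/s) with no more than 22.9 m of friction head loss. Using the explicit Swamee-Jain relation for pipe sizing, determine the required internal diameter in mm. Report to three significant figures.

Swamee-Jain (Type III): D = 0.66·[ε^1.25·(LQ²/(gh_f))^4.75 + ν·Q^9.4·(L/(gh_f))^5.2]^0.04
LQ²/(gh_f) = 1.364; L/(gh_f) = 8.235
Term 1 = ε^1.25·(…)^4.75 = 2.80×10^-5; Term 2 = ν·Q^9.4·(…)^5.2 = 1.70×10^-5
D = 0.66·(2.80×10^-5 + 1.70×10^-5)^0.04 = 0.4423 m = 442 mm
Check: V = 2.65 m/s, Re = 8.49×10^5, f = 0.01445, h_f = 21.6 m ≈ 22.9 m ✓

D ≈ 442 mm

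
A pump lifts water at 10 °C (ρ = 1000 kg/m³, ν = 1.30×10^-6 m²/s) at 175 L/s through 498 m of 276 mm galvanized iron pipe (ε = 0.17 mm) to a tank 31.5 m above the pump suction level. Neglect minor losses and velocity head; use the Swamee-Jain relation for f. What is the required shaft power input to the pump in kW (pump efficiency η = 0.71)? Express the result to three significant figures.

P_shaft ≈ 111 kW

V = 4Q/(πD²) = 2.925 m/s; Re = 6.21×10^5; ε/D = 6.16×10^-4; f = 0.01830
h_f = f(L/D)V²/2g = 14.40 m
Total head H = z + h_f = 31.5 + 14.40 = 45.90 m
P_hyd = ρgQH = 1000·9.81·0.175·45.90 = 78.80 kW
P_shaft = P_hyd/η = 78.80/0.71 = 111.0 kW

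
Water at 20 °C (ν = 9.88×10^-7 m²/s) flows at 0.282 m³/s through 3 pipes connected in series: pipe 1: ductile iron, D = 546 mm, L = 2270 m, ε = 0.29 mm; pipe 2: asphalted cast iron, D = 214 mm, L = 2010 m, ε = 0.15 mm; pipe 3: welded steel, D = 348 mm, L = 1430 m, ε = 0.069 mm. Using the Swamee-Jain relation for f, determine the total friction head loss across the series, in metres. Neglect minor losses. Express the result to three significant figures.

H ≈ 573 m

Pipe 1: V = 1.204 m/s, Re = 6.66×10^5, ε/D = 5.31×10^-4, f = 0.01775, h_1 = f(L/D)V²/2g = 5.455 m
Pipe 2: V = 7.840 m/s, Re = 1.70×10^6, ε/D = 7.01×10^-4, f = 0.01835, h_2 = f(L/D)V²/2g = 540.0 m
Pipe 3: V = 2.965 m/s, Re = 1.04×10^6, ε/D = 1.98×10^-4, f = 0.01472, h_3 = f(L/D)V²/2g = 27.09 m
Series → Q common, losses add: H = Σh = 572.5 m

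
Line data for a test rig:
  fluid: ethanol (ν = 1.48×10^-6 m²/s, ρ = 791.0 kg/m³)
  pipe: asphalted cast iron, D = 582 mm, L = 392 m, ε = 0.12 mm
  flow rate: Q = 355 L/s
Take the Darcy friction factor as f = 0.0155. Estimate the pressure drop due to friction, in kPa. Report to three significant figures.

V = 4Q/(πD²) = 4·0.355/(π·0.582²) = 1.334 m/s
h_f = f(L/D)V²/(2g) = 0.01550·(392/0.582)·1.334²/(2·9.81) = 0.9475 m
Δp = ρg·h_f = 791.0·9.81·0.9475 = 7.352 kPa

Δp ≈ 7.35 kPa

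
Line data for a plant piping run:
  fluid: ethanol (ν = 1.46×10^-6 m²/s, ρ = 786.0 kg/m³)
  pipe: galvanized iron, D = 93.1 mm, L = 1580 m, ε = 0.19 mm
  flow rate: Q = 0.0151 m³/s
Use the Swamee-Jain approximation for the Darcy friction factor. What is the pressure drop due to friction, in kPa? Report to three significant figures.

V = 4Q/(πD²) = 4·0.0151/(π·0.0931²) = 2.218 m/s
Re = VD/ν = 2.218·0.0931/1.46×10^-6 = 1.41×10^5 → turbulent
ε/D = 0.19/93.1 = 0.00204
Swamee-Jain: f = 0.02496
h_f = f(L/D)V²/(2g) = 0.02496·(1580/0.0931)·2.218²/(2·9.81) = 106.2 m
Δp = ρg·h_f = 786.0·9.81·106.2 = 819.1 kPa

Δp ≈ 819 kPa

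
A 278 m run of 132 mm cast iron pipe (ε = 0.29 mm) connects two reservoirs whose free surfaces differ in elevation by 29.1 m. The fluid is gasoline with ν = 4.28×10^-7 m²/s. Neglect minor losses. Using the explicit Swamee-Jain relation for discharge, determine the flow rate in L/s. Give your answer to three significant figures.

Q ≈ 45.8 L/s

Swamee-Jain (Type II): Q = -0.965·√(gD⁵h_f/L)·ln[ε/(3.7D) + √(3.17ν²L/(gD³h_f))]
√(gD⁵h_f/L) = √(9.81·0.132⁵·29.1/278) = 0.006415
ε/(3.7D) = 5.94×10^-4; √(3.17ν²L/(gD³h_f)) = 1.57×10^-5
Q = -0.965·0.006415·ln(6.095×10^-4) = 0.04583 m³/s
Check: V = 3.35 m/s, Re = 1.03×10^6, f = 0.02426, h_f = 29.2 m ≈ 29.1 m ✓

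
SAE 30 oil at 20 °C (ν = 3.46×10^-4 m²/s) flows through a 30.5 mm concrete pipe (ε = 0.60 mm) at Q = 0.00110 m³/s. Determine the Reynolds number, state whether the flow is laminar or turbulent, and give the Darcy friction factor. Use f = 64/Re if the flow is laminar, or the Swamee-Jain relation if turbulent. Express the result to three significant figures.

V = 4Q/(πD²) = 1.506 m/s
Re = VD/ν = 1.506·0.0305/3.46×10^-4 = 133
Re < 2300 → laminar → f = 64/Re = 0.4822

Re ≈ 133; laminar; f = 64/Re ≈ 0.482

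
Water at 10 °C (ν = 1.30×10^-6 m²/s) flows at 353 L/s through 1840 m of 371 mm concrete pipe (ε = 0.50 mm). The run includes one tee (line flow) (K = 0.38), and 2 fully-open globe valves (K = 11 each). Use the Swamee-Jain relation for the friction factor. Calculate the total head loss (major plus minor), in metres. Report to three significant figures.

H_L ≈ 70.1 m

V = 4Q/(πD²) = 3.265 m/s; V²/2g = 0.5435 m
Re = 9.32×10^5, ε/D = 0.00135 → f = 0.02149 (Swamee-Jain)
Major: h_f = f(L/D)·V²/2g = 0.02149·4960·0.5435 = 57.93 m
Minor: ΣK = 22.4; h_m = ΣK·V²/2g = 12.16 m
Total H_L = 57.93 + 12.16 = 70.10 m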